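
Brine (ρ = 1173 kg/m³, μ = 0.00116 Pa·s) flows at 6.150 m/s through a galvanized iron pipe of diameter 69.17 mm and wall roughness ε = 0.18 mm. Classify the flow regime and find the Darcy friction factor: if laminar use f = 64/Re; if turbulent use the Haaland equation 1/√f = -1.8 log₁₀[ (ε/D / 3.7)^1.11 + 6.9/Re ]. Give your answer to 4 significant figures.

Re = ρVD/μ = 1173·6.15·0.06917/0.00116 = 4.302e+05.
Re > 4000 → turbulent. ε/D = 0.00018/0.06917 = 0.0026; Haaland: 1/√f = -1.8 log₁₀[0.000316 + 1.6e-05] = 6.261, so f = 0.02551.

f ≈ 0.02551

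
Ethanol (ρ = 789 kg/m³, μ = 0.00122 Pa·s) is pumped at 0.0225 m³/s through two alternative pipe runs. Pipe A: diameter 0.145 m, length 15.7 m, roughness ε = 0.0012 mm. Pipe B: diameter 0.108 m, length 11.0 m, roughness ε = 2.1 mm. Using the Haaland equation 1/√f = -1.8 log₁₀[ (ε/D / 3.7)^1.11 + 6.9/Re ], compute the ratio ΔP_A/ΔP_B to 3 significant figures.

ΔP_A/ΔP_B ≈ 0.115

Pipe A: V = Q/A = 0.0225/0.01651 = 1.363 m/s; Re = 1.278e+05; ε/D = 8.28e-06; Haaland → f = 0.01698; ΔP_A = f(L/D)(ρV²/2) = 1347 Pa.
Pipe B: V = Q/A = 0.0225/0.009161 = 2.456 m/s; Re = 1.715e+05; ε/D = 0.0194; Haaland → f = 0.04844; ΔP_B = f(L/D)(ρV²/2) = 1.174e+04 Pa.
ΔP_A/ΔP_B = 1347/1.174e+04 = 0.115.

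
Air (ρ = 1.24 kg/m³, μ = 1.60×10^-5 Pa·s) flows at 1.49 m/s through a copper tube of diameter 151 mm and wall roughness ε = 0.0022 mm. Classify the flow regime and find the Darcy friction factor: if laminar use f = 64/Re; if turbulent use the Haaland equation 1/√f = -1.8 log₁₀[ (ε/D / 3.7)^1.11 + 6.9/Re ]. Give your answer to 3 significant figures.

f ≈ 0.0267

Re = ρVD/μ = 1.24·1.49·0.151/1.6e-05 = 1.744e+04.
Re > 4000 → turbulent. ε/D = 2.2e-06/0.151 = 1.46e-05; Haaland: 1/√f = -1.8 log₁₀[1e-06 + 0.000396] = 6.123, so f = 0.02668.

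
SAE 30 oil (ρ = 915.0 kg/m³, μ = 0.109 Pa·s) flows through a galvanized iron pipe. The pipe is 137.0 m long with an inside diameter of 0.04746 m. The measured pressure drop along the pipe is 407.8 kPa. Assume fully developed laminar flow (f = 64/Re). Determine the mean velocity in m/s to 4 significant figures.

For laminar flow, f = 64/Re with Re = ρVD/μ, so Darcy-Weisbach reduces to ΔP = 32μLV/D². Solving for V: V = ΔP·D²/(32μL) = 4.078e+05·(0.04746)²/(32·0.109·137) = 1.922 m/s.
Check: Re = ρVD/μ = 915·1.922·0.04746/0.109 = 765.8 < 2300, so the laminar assumption holds.

V ≈ 1.922 m/s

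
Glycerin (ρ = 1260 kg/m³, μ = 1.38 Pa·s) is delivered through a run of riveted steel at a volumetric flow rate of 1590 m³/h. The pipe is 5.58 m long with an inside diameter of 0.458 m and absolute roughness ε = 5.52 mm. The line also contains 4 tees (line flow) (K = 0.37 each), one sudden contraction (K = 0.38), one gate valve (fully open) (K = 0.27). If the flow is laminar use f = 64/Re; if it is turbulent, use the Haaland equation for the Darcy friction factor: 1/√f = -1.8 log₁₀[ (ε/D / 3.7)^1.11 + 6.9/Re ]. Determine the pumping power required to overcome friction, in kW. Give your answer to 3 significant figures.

Q = 1590 m³/h = 1590/3600 = 0.4417 m³/s.
Cross-sectional area A = πD²/4 = π(0.458)²/4 = 0.1647 m²; mean velocity V = Q/A = 0.4417/0.1647 = 2.681 m/s.
Reynolds number Re = ρVD/μ = 1260 · 2.681 · 0.458 / 1.38 = 1121.
Re < 2300 → laminar flow, so f = 64/Re = 64/1121 = 0.05709 (the turbulent correlation is not needed).
Total minor-loss coefficient ΣK = 4·0.37 + 1·0.38 + 1·0.27 = 2.13.
ΔP = [f·L/D + ΣK]·(ρV²/2) = [0.05709·5.58/0.458 + 2.13]·(1260·2.681²/2) = [0.6955 + 2.13]·4528 = 1.279e+04 Pa.
Pumping power P = QΔP = 0.4417·1.279e+04 = 5650 W = 5.65 kW.

P ≈ 5.65 kW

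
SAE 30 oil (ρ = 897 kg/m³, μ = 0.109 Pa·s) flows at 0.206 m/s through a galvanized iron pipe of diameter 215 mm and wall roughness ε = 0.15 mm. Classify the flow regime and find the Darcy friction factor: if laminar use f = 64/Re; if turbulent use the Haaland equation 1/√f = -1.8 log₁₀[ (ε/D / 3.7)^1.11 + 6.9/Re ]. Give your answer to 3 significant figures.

Re = ρVD/μ = 897·0.206·0.215/0.109 = 364.5.
Re < 2300 → laminar, so f = 64/Re = 0.1756 (roughness is irrelevant in laminar flow).

f ≈ 0.176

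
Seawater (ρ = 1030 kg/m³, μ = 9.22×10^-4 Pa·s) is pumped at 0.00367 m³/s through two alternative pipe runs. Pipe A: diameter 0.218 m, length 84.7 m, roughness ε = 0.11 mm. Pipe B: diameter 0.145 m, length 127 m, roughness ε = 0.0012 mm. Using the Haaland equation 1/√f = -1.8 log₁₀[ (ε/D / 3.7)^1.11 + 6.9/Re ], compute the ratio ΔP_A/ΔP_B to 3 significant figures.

Pipe A: V = Q/A = 0.00367/0.03733 = 0.09832 m/s; Re = 2.395e+04; ε/D = 0.000505; Haaland → f = 0.02564; ΔP_A = f(L/D)(ρV²/2) = 49.61 Pa.
Pipe B: V = Q/A = 0.00367/0.01651 = 0.2222 m/s; Re = 3.6e+04; ε/D = 8.28e-06; Haaland → f = 0.02235; ΔP_B = f(L/D)(ρV²/2) = 497.9 Pa.
ΔP_A/ΔP_B = 49.61/497.9 = 0.0996.

ΔP_A/ΔP_B ≈ 0.0996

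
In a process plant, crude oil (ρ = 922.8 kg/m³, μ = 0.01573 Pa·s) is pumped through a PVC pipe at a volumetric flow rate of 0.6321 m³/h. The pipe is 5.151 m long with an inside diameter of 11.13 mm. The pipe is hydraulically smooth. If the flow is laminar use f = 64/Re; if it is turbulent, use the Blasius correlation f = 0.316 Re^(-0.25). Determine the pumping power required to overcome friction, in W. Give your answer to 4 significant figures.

Q = 0.6321 m³/h = 0.6321/3600 = 0.0001756 m³/s.
Cross-sectional area A = πD²/4 = π(0.01113)²/4 = 9.729e-05 m²; mean velocity V = Q/A = 0.0001756/9.729e-05 = 1.805 m/s.
Reynolds number Re = ρVD/μ = 922.8 · 1.805 · 0.01113 / 0.0157 = 1178.
Re < 2300 → laminar flow, so f = 64/Re = 64/1178 = 0.05431 (the turbulent correlation is not needed).
Darcy-Weisbach: ΔP = f(L/D)(ρV²/2) = 0.05431·(5.151/0.01113)·(922.8·1.805²/2) = 0.05431·462.8·1503 = 3.777e+04 Pa.
Pumping power P = QΔP = 0.0001756·3.777e+04 = 6.6323 W = 6.632 W.

P ≈ 6.632 W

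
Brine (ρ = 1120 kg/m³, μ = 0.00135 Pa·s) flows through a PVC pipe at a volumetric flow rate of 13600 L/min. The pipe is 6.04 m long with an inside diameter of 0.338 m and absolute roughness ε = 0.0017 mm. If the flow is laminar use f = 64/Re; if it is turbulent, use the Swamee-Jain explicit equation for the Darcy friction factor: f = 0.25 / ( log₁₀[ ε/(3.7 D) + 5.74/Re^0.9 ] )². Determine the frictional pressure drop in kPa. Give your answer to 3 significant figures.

Q = 13600 L/min = 13600/60000 = 0.2267 m³/s.
Cross-sectional area A = πD²/4 = π(0.338)²/4 = 0.08973 m²; mean velocity V = Q/A = 0.2267/0.08973 = 2.526 m/s.
Reynolds number Re = ρVD/μ = 1120 · 2.526 · 0.338 / 0.00135 = 7.084e+05.
Re > 4000 → turbulent. Relative roughness ε/D = 1.7e-06/0.338 = 5.03e-06. Swamee-Jain: f = 0.25/(log₁₀[5.03e-06/3.7 + 5.74/7.084e+05^0.9])² = 0.25/(log₁₀[1.36e-06 + 3.12e-05])² = 0.25/(-4.488)² = 0.01241.
Darcy-Weisbach: ΔP = f(L/D)(ρV²/2) = 0.01241·(6.04/0.338)·(1120·2.526²/2) = 0.01241·17.87·3574 = 792.7 Pa.
ΔP = 792.7 Pa = 0.793 kPa.

ΔP ≈ 0.793 kPa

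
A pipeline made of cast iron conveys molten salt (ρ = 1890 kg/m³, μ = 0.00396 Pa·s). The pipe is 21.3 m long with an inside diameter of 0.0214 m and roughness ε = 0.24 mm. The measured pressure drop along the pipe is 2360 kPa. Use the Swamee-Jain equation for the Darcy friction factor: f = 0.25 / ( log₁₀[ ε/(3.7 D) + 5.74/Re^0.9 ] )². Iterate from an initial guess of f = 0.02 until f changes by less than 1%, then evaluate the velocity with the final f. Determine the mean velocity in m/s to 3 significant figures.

V ≈ 7.88 m/s

Rearranging Darcy-Weisbach: V = √(2·ΔP·D/(f·L·ρ)). With ε/D = 0.00024/0.0214 = 0.0112, iterate starting from f = 0.02:
  f = 0.02 → V = √(2·2.36e+06·0.0214/(0.02·21.3·1890)) = 11.2 m/s; Re = ρVD/μ = 1.144e+05; f → 0.04013
  f = 0.04013 → V = 7.907 m/s; Re = 8.076e+04; f → 0.04039
Converged (Δf/f < 1%). With the final f = 0.04039: V = √(2·2.36e+06·0.0214/(0.04039·21.3·1890)) = 7.882 m/s.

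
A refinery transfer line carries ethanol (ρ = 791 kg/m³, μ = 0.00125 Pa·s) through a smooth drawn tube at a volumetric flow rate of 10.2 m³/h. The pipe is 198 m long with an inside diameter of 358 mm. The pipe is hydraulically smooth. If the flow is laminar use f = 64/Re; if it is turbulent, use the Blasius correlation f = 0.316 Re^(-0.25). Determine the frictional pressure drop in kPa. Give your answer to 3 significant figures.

Q = 10.2 m³/h = 10.2/3600 = 0.002833 m³/s.
Cross-sectional area A = πD²/4 = π(0.358)²/4 = 0.1007 m²; mean velocity V = Q/A = 0.002833/0.1007 = 0.02815 m/s.
Reynolds number Re = ρVD/μ = 791 · 0.02815 · 0.358 / 0.00125 = 6377.
Re > 4000 → turbulent. Smooth-pipe (Blasius): f = 0.316 Re^(-0.25) = 0.316/(6377)^0.25 = 0.03536.
Darcy-Weisbach: ΔP = f(L/D)(ρV²/2) = 0.03536·(198/0.358)·(791·0.02815²/2) = 0.03536·553.1·0.3134 = 6.128 Pa.
ΔP = 6.128 Pa = 0.00613 kPa.

ΔP ≈ 0.00613 kPa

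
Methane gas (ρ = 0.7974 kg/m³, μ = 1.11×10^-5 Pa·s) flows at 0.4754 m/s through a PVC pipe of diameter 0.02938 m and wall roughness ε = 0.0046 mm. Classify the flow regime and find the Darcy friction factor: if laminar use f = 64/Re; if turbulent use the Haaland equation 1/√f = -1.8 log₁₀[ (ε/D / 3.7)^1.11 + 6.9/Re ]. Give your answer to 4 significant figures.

f ≈ 0.06378

Re = ρVD/μ = 0.7974·0.4754·0.02938/1.11e-05 = 1003.
Re < 2300 → laminar, so f = 64/Re = 0.06378 (roughness is irrelevant in laminar flow).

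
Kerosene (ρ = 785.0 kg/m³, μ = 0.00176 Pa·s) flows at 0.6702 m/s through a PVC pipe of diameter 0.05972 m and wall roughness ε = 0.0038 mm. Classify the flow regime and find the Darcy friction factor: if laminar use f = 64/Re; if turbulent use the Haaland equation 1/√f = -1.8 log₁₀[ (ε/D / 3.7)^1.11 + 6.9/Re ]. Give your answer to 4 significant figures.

Re = ρVD/μ = 785·0.6702·0.05972/0.00176 = 1.785e+04.
Re > 4000 → turbulent. ε/D = 3.8e-06/0.05972 = 6.36e-05; Haaland: 1/√f = -1.8 log₁₀[5.14e-06 + 0.000387] = 6.133, so f = 0.02659.

f ≈ 0.02659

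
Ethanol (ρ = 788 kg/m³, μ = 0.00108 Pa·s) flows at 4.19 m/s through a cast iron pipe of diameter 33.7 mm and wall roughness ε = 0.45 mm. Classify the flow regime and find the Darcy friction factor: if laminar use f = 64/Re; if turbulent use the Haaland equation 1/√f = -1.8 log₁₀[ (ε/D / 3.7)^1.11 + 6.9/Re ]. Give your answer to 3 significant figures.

f ≈ 0.0424

Re = ρVD/μ = 788·4.19·0.0337/0.00108 = 1.03e+05.
Re > 4000 → turbulent. ε/D = 0.00045/0.0337 = 0.0134; Haaland: 1/√f = -1.8 log₁₀[0.00194 + 6.7e-05] = 4.854, so f = 0.04244.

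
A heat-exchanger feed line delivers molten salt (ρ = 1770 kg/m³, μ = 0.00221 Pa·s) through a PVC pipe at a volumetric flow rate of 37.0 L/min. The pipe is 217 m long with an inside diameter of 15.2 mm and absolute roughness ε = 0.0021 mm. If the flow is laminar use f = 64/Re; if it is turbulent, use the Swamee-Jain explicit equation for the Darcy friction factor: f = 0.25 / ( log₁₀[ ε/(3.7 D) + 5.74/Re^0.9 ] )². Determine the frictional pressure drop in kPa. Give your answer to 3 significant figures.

ΔP ≈ 3240 kPa

Q = 37.0 L/min = 37.0/60000 = 0.0006167 m³/s.
Cross-sectional area A = πD²/4 = π(0.0152)²/4 = 0.0001815 m²; mean velocity V = Q/A = 0.0006167/0.0001815 = 3.398 m/s.
Reynolds number Re = ρVD/μ = 1770 · 3.398 · 0.0152 / 0.00221 = 4.137e+04.
Re > 4000 → turbulent. Relative roughness ε/D = 2.1e-06/0.0152 = 0.000138. Swamee-Jain: f = 0.25/(log₁₀[0.000138/3.7 + 5.74/4.137e+04^0.9])² = 0.25/(log₁₀[3.73e-05 + 0.000402])² = 0.25/(-3.358)² = 0.02218.
Darcy-Weisbach: ΔP = f(L/D)(ρV²/2) = 0.02218·(217/0.0152)·(1770·3.398²/2) = 0.02218·1.428e+04·1.022e+04 = 3.236e+06 Pa.
ΔP = 3.236e+06 Pa = 3240 kPa.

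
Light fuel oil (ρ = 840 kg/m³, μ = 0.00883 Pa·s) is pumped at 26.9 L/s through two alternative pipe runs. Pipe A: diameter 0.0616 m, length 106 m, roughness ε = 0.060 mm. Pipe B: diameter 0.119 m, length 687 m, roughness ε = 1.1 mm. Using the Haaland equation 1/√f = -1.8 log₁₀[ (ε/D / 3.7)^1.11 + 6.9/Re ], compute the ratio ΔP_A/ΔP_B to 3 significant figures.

Pipe A: V = Q/A = 0.0269/0.00298 = 9.026 m/s; Re = 5.289e+04; ε/D = 0.000974; Haaland → f = 0.02348; ΔP_A = f(L/D)(ρV²/2) = 1.382e+06 Pa.
Pipe B: V = Q/A = 0.0269/0.01112 = 2.419 m/s; Re = 2.738e+04; ε/D = 0.00924; Haaland → f = 0.03905; ΔP_B = f(L/D)(ρV²/2) = 5.539e+05 Pa.
ΔP_A/ΔP_B = 1.382e+06/5.539e+05 = 2.50.

ΔP_A/ΔP_B ≈ 2.50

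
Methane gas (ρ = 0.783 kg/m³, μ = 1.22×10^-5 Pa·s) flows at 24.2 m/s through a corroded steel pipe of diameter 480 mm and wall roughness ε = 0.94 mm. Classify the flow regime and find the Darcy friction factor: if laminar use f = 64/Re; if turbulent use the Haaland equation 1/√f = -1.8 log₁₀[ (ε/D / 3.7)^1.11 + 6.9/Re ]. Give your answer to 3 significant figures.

Re = ρVD/μ = 0.783·24.2·0.48/1.22e-05 = 7.455e+05.
Re > 4000 → turbulent. ε/D = 0.00094/0.48 = 0.00196; Haaland: 1/√f = -1.8 log₁₀[0.000231 + 9.26e-06] = 6.515, so f = 0.02356.

f ≈ 0.0236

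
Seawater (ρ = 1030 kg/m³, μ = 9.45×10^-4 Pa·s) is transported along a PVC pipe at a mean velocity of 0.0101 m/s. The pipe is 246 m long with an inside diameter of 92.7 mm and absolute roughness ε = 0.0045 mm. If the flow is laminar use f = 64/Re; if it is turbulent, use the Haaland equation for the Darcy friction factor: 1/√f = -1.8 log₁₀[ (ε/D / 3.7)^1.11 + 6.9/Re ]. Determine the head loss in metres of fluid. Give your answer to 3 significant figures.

Reynolds number Re = ρVD/μ = 1030 · 0.0101 · 0.0927 / 0.000945 = 1020.
Re < 2300 → laminar flow, so f = 64/Re = 64/1020 = 0.06272 (the turbulent correlation is not needed).
Darcy-Weisbach: ΔP = f(L/D)(ρV²/2) = 0.06272·(246/0.0927)·(1030·0.0101²/2) = 0.06272·2654·0.05254 = 8.743 Pa.
Head loss h_f = ΔP/(ρg) = 8.743/(1030·9.81) = 8.65×10^-4 m.

h_f ≈ 8.65×10^-4 m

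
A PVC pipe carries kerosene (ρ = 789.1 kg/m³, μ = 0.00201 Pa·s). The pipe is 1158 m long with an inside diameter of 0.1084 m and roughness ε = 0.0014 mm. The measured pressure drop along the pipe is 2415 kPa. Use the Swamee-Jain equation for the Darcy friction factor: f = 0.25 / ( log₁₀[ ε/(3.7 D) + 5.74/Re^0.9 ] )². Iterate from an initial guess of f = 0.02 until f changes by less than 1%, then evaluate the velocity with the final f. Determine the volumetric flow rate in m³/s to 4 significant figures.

Rearranging Darcy-Weisbach: V = √(2·ΔP·D/(f·L·ρ)). With ε/D = 1.4e-06/0.1084 = 1.29e-05, iterate starting from f = 0.02:
  f = 0.02 → V = √(2·2.415e+06·0.1084/(0.02·1158·789.1)) = 5.352 m/s; Re = ρVD/μ = 2.278e+05; f → 0.01527
  f = 0.01527 → V = 6.125 m/s; Re = 2.606e+05; f → 0.0149
  f = 0.0149 → V = 6.201 m/s; Re = 2.639e+05; f → 0.01487
Converged (Δf/f < 1%). With the final f = 0.01487: V = √(2·2.415e+06·0.1084/(0.01487·1158·789.1)) = 6.208 m/s.
Q = V·A = 6.208·(π/4·0.1084²) = 0.0573 m³/s = 0.05730 m³/s.

Q ≈ 0.05730 m³/s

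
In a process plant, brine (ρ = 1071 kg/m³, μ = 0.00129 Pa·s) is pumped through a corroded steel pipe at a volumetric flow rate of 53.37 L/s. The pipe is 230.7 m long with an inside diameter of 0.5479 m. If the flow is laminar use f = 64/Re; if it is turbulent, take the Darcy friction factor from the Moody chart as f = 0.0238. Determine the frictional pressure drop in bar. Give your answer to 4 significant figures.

Q = 53.37 L/s = 53.37/1000 = 0.05337 m³/s.
Cross-sectional area A = πD²/4 = π(0.5479)²/4 = 0.2358 m²; mean velocity V = Q/A = 0.05337/0.2358 = 0.2264 m/s.
Reynolds number Re = ρVD/μ = 1071 · 0.2264 · 0.5479 / 0.00129 = 1.03e+05.
Re > 4000 → turbulent; use the Moody-chart value f = 0.0238.
Darcy-Weisbach: ΔP = f(L/D)(ρV²/2) = 0.0238·(230.7/0.5479)·(1071·0.2264²/2) = 0.0238·421.1·27.44 = 275 Pa.
ΔP = 275 Pa = 0.002750 bar.

ΔP ≈ 0.002750 bar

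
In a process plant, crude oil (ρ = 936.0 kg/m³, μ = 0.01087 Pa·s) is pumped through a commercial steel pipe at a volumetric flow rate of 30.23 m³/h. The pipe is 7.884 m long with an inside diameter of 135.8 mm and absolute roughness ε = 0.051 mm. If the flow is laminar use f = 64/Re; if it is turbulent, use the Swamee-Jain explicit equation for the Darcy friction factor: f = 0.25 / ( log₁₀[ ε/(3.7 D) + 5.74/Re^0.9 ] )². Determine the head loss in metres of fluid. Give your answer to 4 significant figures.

h_f ≈ 0.03493 m

Q = 30.23 m³/h = 30.23/3600 = 0.008397 m³/s.
Cross-sectional area A = πD²/4 = π(0.1358)²/4 = 0.01448 m²; mean velocity V = Q/A = 0.008397/0.01448 = 0.5798 m/s.
Reynolds number Re = ρVD/μ = 936 · 0.5798 · 0.1358 / 0.0109 = 6779.
Re > 4000 → turbulent. Relative roughness ε/D = 5.1e-05/0.1358 = 0.000376. Swamee-Jain: f = 0.25/(log₁₀[0.000376/3.7 + 5.74/6779^0.9])² = 0.25/(log₁₀[0.000102 + 0.00205])² = 0.25/(-2.668)² = 0.03512.
Darcy-Weisbach: ΔP = f(L/D)(ρV²/2) = 0.03512·(7.884/0.1358)·(936·0.5798²/2) = 0.03512·58.06·157.3 = 320.7 Pa.
Head loss h_f = ΔP/(ρg) = 320.7/(936·9.81) = 0.03493 m.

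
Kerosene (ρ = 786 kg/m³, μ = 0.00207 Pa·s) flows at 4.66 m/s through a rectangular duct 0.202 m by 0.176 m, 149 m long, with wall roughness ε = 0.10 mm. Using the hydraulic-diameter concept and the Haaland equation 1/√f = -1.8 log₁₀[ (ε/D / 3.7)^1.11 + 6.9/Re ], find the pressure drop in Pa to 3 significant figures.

Hydraulic diameter D_h = 4A/P = 4·(0.202·0.176)/(2·(0.202+0.176)) = 0.1422/0.756 = 0.1881 m.
Re = ρVD_h/μ = 786·4.66·0.1881/0.00207 = 3.328e+05.
ε/D_h = 0.0001/0.1881 = 0.000532; Haaland gives 1/√f = -1.8 log₁₀[5.43e-05+2.07e-05] = 7.425, so f = 0.01814.
ΔP = f(L/D_h)(ρV²/2) = 0.01814·149/0.1881·8534 = 1.226e+05 Pa.

ΔP ≈ 123000 Pa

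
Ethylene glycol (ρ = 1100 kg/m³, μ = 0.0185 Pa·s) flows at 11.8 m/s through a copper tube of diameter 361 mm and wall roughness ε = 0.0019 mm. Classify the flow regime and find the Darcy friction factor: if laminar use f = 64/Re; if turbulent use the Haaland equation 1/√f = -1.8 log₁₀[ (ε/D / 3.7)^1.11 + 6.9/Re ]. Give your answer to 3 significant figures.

f ≈ 0.0148

Re = ρVD/μ = 1100·11.8·0.361/0.0185 = 2.533e+05.
Re > 4000 → turbulent. ε/D = 1.9e-06/0.361 = 5.26e-06; Haaland: 1/√f = -1.8 log₁₀[3.24e-07 + 2.72e-05] = 8.207, so f = 0.01485.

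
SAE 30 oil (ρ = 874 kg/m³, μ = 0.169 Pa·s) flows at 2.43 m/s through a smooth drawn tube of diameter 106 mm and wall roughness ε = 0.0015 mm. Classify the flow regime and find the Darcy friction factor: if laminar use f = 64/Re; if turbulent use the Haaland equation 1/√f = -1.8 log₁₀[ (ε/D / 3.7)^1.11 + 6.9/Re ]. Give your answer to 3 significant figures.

Re = ρVD/μ = 874·2.43·0.106/0.169 = 1332.
Re < 2300 → laminar, so f = 64/Re = 0.04804 (roughness is irrelevant in laminar flow).

f ≈ 0.0480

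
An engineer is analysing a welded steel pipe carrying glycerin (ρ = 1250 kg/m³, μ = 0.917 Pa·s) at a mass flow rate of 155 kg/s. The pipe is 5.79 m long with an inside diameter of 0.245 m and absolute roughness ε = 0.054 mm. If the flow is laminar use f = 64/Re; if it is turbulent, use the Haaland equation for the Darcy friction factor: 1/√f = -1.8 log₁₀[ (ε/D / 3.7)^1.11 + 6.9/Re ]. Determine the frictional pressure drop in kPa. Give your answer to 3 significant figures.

A = πD²/4 = π(0.245)²/4 = 0.04714 m²; mean velocity V = ṁ/(ρA) = 155/(1250 · 0.04714) = 2.63 m/s.
Reynolds number Re = ρVD/μ = 1250 · 2.63 · 0.245 / 0.917 = 878.4.
Re < 2300 → laminar flow, so f = 64/Re = 64/878.4 = 0.07286 (the turbulent correlation is not needed).
Darcy-Weisbach: ΔP = f(L/D)(ρV²/2) = 0.07286·(5.79/0.245)·(1250·2.63²/2) = 0.07286·23.63·4324 = 7445 Pa.
ΔP = 7445 Pa = 7.45 kPa.

ΔP ≈ 7.45 kPa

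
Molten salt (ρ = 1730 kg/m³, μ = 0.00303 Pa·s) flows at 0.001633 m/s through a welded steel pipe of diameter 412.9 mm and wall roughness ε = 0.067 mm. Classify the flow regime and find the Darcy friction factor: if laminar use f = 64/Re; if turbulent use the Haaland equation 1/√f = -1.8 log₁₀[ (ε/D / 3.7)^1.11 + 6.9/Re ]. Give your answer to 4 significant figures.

Re = ρVD/μ = 1730·0.001633·0.4129/0.00303 = 385.
Re < 2300 → laminar, so f = 64/Re = 0.1662 (roughness is irrelevant in laminar flow).

f ≈ 0.1662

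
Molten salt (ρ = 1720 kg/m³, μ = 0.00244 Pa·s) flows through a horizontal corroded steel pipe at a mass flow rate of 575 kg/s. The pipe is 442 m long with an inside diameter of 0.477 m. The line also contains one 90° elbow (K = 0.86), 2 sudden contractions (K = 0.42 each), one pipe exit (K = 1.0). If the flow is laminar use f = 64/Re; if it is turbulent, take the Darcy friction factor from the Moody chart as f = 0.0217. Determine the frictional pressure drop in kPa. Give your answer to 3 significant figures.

A = πD²/4 = π(0.477)²/4 = 0.1787 m²; mean velocity V = ṁ/(ρA) = 575/(1720 · 0.1787) = 1.871 m/s.
Reynolds number Re = ρVD/μ = 1720 · 1.871 · 0.477 / 0.00244 = 6.29e+05.
Re > 4000 → turbulent; use the Moody-chart value f = 0.0217.
Total minor-loss coefficient ΣK = 1·0.86 + 2·0.42 + 1·1 = 2.7.
ΔP = [f·L/D + ΣK]·(ρV²/2) = [0.0217·442/0.477 + 2.7]·(1720·1.871²/2) = [20.11 + 2.7]·3010 = 6.864e+04 Pa.
ΔP = 6.864e+04 Pa = 68.6 kPa.

ΔP ≈ 68.6 kPa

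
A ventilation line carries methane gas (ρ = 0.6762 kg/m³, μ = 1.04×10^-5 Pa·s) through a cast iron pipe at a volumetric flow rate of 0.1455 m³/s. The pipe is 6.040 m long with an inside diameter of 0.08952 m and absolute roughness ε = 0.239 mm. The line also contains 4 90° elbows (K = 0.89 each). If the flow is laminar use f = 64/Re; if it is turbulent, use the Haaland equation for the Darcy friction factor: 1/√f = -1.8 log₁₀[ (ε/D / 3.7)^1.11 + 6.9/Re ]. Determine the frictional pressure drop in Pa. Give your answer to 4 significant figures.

Cross-sectional area A = πD²/4 = π(0.08952)²/4 = 0.006294 m²; mean velocity V = Q/A = 0.1455/0.006294 = 23.12 m/s.
Reynolds number Re = ρVD/μ = 0.6762 · 23.12 · 0.08952 / 1.04e-05 = 1.346e+05.
Re > 4000 → turbulent. Relative roughness ε/D = 0.000239/0.08952 = 0.00267. Haaland: 1/√f = -1.8 log₁₀[(0.00267/3.7)^1.11 + 6.9/1.346e+05] = -1.8 log₁₀[0.000326 + 5.13e-05] = 6.163, so f = 0.02633.
Total minor-loss coefficient ΣK = 4·0.89 = 3.56.
ΔP = [f·L/D + ΣK]·(ρV²/2) = [0.02633·6.04/0.08952 + 3.56]·(0.6762·23.12²/2) = [1.776 + 3.56]·180.7 = 964.2 Pa.

ΔP ≈ 964.2 Pa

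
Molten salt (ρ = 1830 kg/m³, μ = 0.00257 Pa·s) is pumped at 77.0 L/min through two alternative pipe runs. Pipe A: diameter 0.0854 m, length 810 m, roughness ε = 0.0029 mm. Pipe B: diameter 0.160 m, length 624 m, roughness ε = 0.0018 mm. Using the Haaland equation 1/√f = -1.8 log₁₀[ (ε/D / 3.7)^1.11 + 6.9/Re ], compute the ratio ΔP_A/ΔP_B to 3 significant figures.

Pipe A: V = Q/A = 0.001283/0.005728 = 0.224 m/s; Re = 1.362e+04; ε/D = 3.4e-05; Haaland → f = 0.02846; ΔP_A = f(L/D)(ρV²/2) = 1.24e+04 Pa.
Pipe B: V = Q/A = 0.001283/0.02011 = 0.06383 m/s; Re = 7272; ε/D = 1.12e-05; Haaland → f = 0.03379; ΔP_B = f(L/D)(ρV²/2) = 491.2 Pa.
ΔP_A/ΔP_B = 1.24e+04/491.2 = 25.2.

ΔP_A/ΔP_B ≈ 25.2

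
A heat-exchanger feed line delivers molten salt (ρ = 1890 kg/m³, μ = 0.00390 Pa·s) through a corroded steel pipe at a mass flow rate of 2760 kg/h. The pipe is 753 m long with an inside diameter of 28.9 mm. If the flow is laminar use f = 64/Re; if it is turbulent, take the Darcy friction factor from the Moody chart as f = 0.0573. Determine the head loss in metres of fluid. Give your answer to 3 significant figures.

h_f ≈ 29.1 m

ṁ = 2760 kg/h = 2760/3600 = 0.7667 kg/s.
A = πD²/4 = π(0.0289)²/4 = 0.000656 m²; mean velocity V = ṁ/(ρA) = 0.7667/(1890 · 0.000656) = 0.6184 m/s.
Reynolds number Re = ρVD/μ = 1890 · 0.6184 · 0.0289 / 0.0039 = 8661.
Re > 4000 → turbulent; use the Moody-chart value f = 0.0573.
Darcy-Weisbach: ΔP = f(L/D)(ρV²/2) = 0.0573·(753/0.0289)·(1890·0.6184²/2) = 0.0573·2.606e+04·361.4 = 5.395e+05 Pa.
Head loss h_f = ΔP/(ρg) = 5.395e+05/(1890·9.81) = 29.1 m.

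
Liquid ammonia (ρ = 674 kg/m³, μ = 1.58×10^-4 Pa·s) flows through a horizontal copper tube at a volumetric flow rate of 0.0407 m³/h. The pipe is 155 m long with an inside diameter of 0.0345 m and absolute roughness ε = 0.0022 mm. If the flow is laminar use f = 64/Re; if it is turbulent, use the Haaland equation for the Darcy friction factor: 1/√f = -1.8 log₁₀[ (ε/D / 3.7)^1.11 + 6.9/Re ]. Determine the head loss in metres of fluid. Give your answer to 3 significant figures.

h_f ≈ 0.00120 m

Q = 0.0407 m³/h = 0.0407/3600 = 1.131e-05 m³/s.
Cross-sectional area A = πD²/4 = π(0.0345)²/4 = 0.0009348 m²; mean velocity V = Q/A = 1.131e-05/0.0009348 = 0.01209 m/s.
Reynolds number Re = ρVD/μ = 674 · 0.01209 · 0.0345 / 0.000158 = 1780.
Re < 2300 → laminar flow, so f = 64/Re = 64/1780 = 0.03596 (the turbulent correlation is not needed).
Darcy-Weisbach: ΔP = f(L/D)(ρV²/2) = 0.03596·(155/0.0345)·(674·0.01209²/2) = 0.03596·4493·0.04929 = 7.963 Pa.
Head loss h_f = ΔP/(ρg) = 7.963/(674·9.81) = 0.00120 m.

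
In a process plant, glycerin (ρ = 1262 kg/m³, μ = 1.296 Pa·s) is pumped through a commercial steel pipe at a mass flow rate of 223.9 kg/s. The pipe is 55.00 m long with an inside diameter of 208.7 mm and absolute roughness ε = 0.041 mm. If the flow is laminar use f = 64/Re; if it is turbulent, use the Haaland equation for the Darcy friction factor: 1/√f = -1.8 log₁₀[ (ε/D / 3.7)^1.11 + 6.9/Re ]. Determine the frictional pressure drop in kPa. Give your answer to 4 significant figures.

ΔP ≈ 271.6 kPa

A = πD²/4 = π(0.2087)²/4 = 0.03421 m²; mean velocity V = ṁ/(ρA) = 223.9/(1262 · 0.03421) = 5.186 m/s.
Reynolds number Re = ρVD/μ = 1262 · 5.186 · 0.2087 / 1.3 = 1054.
Re < 2300 → laminar flow, so f = 64/Re = 64/1054 = 0.06072 (the turbulent correlation is not needed).
Darcy-Weisbach: ΔP = f(L/D)(ρV²/2) = 0.06072·(55/0.2087)·(1262·5.186²/2) = 0.06072·263.5·1.697e+04 = 2.716e+05 Pa.
ΔP = 2.716e+05 Pa = 271.6 kPa.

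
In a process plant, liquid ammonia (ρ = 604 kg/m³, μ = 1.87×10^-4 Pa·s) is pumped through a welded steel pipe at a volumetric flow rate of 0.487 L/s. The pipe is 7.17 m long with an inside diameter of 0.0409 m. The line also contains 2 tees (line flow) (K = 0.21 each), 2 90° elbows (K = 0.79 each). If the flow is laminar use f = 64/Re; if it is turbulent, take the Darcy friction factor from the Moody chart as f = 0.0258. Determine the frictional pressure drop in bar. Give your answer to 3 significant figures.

ΔP ≈ 0.00271 bar

Q = 0.487 L/s = 0.487/1000 = 0.000487 m³/s.
Cross-sectional area A = πD²/4 = π(0.0409)²/4 = 0.001314 m²; mean velocity V = Q/A = 0.000487/0.001314 = 0.3707 m/s.
Reynolds number Re = ρVD/μ = 604 · 0.3707 · 0.0409 / 0.000187 = 4.897e+04.
Re > 4000 → turbulent; use the Moody-chart value f = 0.0258.
Total minor-loss coefficient ΣK = 2·0.21 + 2·0.79 = 2.
ΔP = [f·L/D + ΣK]·(ρV²/2) = [0.0258·7.17/0.0409 + 2]·(604·0.3707²/2) = [4.523 + 2]·41.49 = 270.7 Pa.
ΔP = 270.7 Pa = 0.00271 bar.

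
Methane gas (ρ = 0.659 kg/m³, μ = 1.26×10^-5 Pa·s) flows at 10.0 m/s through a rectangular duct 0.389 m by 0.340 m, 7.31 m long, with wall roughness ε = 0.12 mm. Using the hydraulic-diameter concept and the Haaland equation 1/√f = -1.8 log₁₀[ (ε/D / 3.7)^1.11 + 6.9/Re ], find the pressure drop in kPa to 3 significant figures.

ΔP ≈ 0.0118 kPa

Hydraulic diameter D_h = 4A/P = 4·(0.389·0.34)/(2·(0.389+0.34)) = 0.529/1.458 = 0.3629 m.
Re = ρVD_h/μ = 0.659·10·0.3629/1.26e-05 = 1.898e+05.
ε/D_h = 0.00012/0.3629 = 0.000331; Haaland gives 1/√f = -1.8 log₁₀[3.21e-05+3.64e-05] = 7.497, so f = 0.01779.
ΔP = f(L/D_h)(ρV²/2) = 0.01779·7.31/0.3629·32.95 = 11.81 Pa.
ΔP = 0.0118 kPa.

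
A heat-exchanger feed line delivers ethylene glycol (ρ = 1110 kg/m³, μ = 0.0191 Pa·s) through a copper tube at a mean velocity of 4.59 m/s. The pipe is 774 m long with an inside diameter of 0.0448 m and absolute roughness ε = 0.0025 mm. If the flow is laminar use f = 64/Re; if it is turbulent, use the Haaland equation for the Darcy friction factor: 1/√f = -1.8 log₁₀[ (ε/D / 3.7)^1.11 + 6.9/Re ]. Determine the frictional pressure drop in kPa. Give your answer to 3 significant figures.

Reynolds number Re = ρVD/μ = 1110 · 4.59 · 0.0448 / 0.0191 = 1.195e+04.
Re > 4000 → turbulent. Relative roughness ε/D = 2.5e-06/0.0448 = 5.58e-05. Haaland: 1/√f = -1.8 log₁₀[(5.58e-05/3.7)^1.11 + 6.9/1.195e+04] = -1.8 log₁₀[4.45e-06 + 0.000577] = 5.823, so f = 0.02949.
Darcy-Weisbach: ΔP = f(L/D)(ρV²/2) = 0.02949·(774/0.0448)·(1110·4.59²/2) = 0.02949·1.728e+04·1.169e+04 = 5.957e+06 Pa.
ΔP = 5.957e+06 Pa = 5960 kPa.

ΔP ≈ 5960 kPa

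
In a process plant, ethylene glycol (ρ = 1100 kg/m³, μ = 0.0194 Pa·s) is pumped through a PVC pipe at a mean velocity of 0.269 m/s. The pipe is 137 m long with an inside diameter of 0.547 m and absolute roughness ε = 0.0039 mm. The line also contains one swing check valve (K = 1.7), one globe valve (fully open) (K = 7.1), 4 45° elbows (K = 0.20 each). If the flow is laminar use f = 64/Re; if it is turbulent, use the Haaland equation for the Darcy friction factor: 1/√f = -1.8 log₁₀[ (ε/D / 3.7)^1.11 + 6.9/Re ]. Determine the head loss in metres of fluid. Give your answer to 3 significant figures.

h_f ≈ 0.0654 m

Reynolds number Re = ρVD/μ = 1100 · 0.269 · 0.547 / 0.0194 = 8343.
Re > 4000 → turbulent. Relative roughness ε/D = 3.9e-06/0.547 = 7.13e-06. Haaland: 1/√f = -1.8 log₁₀[(7.13e-06/3.7)^1.11 + 6.9/8343] = -1.8 log₁₀[4.53e-07 + 0.000827] = 5.548, so f = 0.03249.
Total minor-loss coefficient ΣK = 1·1.7 + 1·7.1 + 4·0.2 = 9.6.
ΔP = [f·L/D + ΣK]·(ρV²/2) = [0.03249·137/0.547 + 9.6]·(1100·0.269²/2) = [8.137 + 9.6]·39.8 = 705.9 Pa.
Head loss h_f = ΔP/(ρg) = 705.9/(1100·9.81) = 0.0654 m.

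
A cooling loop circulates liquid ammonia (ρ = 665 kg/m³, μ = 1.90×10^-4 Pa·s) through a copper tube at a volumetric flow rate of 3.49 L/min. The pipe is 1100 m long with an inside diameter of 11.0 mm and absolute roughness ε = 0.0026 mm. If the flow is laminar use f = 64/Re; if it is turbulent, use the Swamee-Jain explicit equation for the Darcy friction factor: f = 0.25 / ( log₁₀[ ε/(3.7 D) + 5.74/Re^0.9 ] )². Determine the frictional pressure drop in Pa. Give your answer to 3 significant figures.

ΔP ≈ 317000 Pa

Q = 3.49 L/min = 3.49/60000 = 5.817e-05 m³/s.
Cross-sectional area A = πD²/4 = π(0.011)²/4 = 9.503e-05 m²; mean velocity V = Q/A = 5.817e-05/9.503e-05 = 0.6121 m/s.
Reynolds number Re = ρVD/μ = 665 · 0.6121 · 0.011 / 0.00019 = 2.356e+04.
Re > 4000 → turbulent. Relative roughness ε/D = 2.6e-06/0.011 = 0.000236. Swamee-Jain: f = 0.25/(log₁₀[0.000236/3.7 + 5.74/2.356e+04^0.9])² = 0.25/(log₁₀[6.39e-05 + 0.000667])² = 0.25/(-3.136)² = 0.02541.
Darcy-Weisbach: ΔP = f(L/D)(ρV²/2) = 0.02541·(1100/0.011)·(665·0.6121²/2) = 0.02541·1e+05·124.6 = 3.166e+05 Pa.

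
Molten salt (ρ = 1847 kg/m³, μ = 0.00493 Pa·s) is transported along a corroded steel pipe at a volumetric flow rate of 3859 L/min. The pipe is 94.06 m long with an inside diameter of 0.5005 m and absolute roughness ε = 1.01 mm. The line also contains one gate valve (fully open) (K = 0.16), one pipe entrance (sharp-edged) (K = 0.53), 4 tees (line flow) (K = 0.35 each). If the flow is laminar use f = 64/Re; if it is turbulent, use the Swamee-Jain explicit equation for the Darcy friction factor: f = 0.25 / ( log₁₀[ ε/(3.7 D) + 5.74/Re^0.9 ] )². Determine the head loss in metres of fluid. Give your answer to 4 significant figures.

Q = 3859 L/min = 3859/60000 = 0.06432 m³/s.
Cross-sectional area A = πD²/4 = π(0.5005)²/4 = 0.1967 m²; mean velocity V = Q/A = 0.06432/0.1967 = 0.3269 m/s.
Reynolds number Re = ρVD/μ = 1847 · 0.3269 · 0.5005 / 0.00493 = 6.13e+04.
Re > 4000 → turbulent. Relative roughness ε/D = 0.00101/0.5005 = 0.00202. Swamee-Jain: f = 0.25/(log₁₀[0.00202/3.7 + 5.74/6.13e+04^0.9])² = 0.25/(log₁₀[0.000545 + 0.000282])² = 0.25/(-3.082)² = 0.02631.
Total minor-loss coefficient ΣK = 1·0.16 + 1·0.53 + 4·0.35 = 2.09.
ΔP = [f·L/D + ΣK]·(ρV²/2) = [0.02631·94.06/0.5005 + 2.09]·(1847·0.3269²/2) = [4.945 + 2.09]·98.69 = 694.3 Pa.
Head loss h_f = ΔP/(ρg) = 694.3/(1847·9.81) = 0.03832 m.

h_f ≈ 0.03832 m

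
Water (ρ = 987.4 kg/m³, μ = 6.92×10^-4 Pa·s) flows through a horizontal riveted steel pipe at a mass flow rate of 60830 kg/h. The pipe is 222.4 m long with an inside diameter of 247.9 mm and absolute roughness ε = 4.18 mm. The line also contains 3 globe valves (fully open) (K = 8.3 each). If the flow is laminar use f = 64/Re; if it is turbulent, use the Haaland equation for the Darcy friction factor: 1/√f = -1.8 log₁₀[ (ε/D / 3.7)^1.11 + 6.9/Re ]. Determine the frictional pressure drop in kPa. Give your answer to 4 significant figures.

ṁ = 60830 kg/h = 60830/3600 = 16.9 kg/s.
A = πD²/4 = π(0.2479)²/4 = 0.04827 m²; mean velocity V = ṁ/(ρA) = 16.9/(987.4 · 0.04827) = 0.3546 m/s.
Reynolds number Re = ρVD/μ = 987.4 · 0.3546 · 0.2479 / 0.000692 = 1.254e+05.
Re > 4000 → turbulent. Relative roughness ε/D = 0.00418/0.2479 = 0.0169. Haaland: 1/√f = -1.8 log₁₀[(0.0169/3.7)^1.11 + 6.9/1.254e+05] = -1.8 log₁₀[0.00252 + 5.5e-05] = 4.661, so f = 0.04603.
Total minor-loss coefficient ΣK = 3·8.3 = 24.9.
ΔP = [f·L/D + ΣK]·(ρV²/2) = [0.04603·222.4/0.2479 + 24.9]·(987.4·0.3546²/2) = [41.29 + 24.9]·62.06 = 4108 Pa.
ΔP = 4108 Pa = 4.108 kPa.

ΔP ≈ 4.108 kPa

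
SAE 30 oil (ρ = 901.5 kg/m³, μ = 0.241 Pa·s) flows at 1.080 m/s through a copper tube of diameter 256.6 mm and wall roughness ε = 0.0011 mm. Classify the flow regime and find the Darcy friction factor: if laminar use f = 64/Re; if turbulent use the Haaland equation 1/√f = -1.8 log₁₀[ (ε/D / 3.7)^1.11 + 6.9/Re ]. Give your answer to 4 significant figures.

Re = ρVD/μ = 901.5·1.08·0.2566/0.241 = 1037.
Re < 2300 → laminar, so f = 64/Re = 0.06174 (roughness is irrelevant in laminar flow).

f ≈ 0.06174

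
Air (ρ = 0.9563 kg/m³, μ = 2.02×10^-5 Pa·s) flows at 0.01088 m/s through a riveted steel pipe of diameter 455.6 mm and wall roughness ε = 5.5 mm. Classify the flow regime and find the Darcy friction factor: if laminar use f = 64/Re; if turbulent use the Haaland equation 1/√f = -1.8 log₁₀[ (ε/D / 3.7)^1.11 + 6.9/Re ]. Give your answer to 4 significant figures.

Re = ρVD/μ = 0.9563·0.01088·0.4556/2.02e-05 = 234.7.
Re < 2300 → laminar, so f = 64/Re = 0.2727 (roughness is irrelevant in laminar flow).

f ≈ 0.2727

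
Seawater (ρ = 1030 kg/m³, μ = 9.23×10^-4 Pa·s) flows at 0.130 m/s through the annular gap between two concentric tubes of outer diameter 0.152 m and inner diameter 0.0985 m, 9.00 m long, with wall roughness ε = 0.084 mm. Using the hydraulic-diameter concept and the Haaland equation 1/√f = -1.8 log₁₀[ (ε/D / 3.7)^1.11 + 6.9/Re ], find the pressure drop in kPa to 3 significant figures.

ΔP ≈ 0.0512 kPa

Hydraulic diameter D_h = 4A/P = D_o - D_i = 0.152 - 0.0985 = 0.0535 m.
Re = ρVD_h/μ = 1030·0.13·0.0535/0.000923 = 7761.
ε/D_h = 8.4e-05/0.0535 = 0.00157; Haaland gives 1/√f = -1.8 log₁₀[0.000181+0.000889] = 5.347, so f = 0.03497.
ΔP = f(L/D_h)(ρV²/2) = 0.03497·9/0.0535·8.704 = 51.2 Pa.
ΔP = 0.0512 kPa.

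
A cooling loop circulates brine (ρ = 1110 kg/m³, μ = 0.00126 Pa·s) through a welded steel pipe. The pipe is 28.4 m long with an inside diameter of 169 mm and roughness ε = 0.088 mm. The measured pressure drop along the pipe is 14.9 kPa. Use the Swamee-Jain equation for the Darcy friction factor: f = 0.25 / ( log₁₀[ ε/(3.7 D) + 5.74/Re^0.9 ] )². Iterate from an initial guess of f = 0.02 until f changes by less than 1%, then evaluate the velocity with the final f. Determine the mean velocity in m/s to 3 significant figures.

V ≈ 2.98 m/s

Rearranging Darcy-Weisbach: V = √(2·ΔP·D/(f·L·ρ)). With ε/D = 8.8e-05/0.169 = 0.000521, iterate starting from f = 0.02:
  f = 0.02 → V = √(2·1.49e+04·0.169/(0.02·28.4·1110)) = 2.826 m/s; Re = ρVD/μ = 4.208e+05; f → 0.01807
  f = 0.01807 → V = 2.974 m/s; Re = 4.427e+05; f → 0.01802
Converged (Δf/f < 1%). With the final f = 0.01802: V = √(2·1.49e+04·0.169/(0.01802·28.4·1110)) = 2.978 m/s.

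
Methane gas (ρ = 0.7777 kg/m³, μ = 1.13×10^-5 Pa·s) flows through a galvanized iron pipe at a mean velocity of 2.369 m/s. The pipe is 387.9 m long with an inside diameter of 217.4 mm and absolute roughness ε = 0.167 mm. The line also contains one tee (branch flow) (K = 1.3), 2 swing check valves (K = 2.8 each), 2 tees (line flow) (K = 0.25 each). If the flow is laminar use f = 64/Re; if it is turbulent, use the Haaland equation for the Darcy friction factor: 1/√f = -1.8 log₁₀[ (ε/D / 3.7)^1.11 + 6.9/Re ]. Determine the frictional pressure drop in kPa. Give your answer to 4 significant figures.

ΔP ≈ 0.1111 kPa

Reynolds number Re = ρVD/μ = 0.7777 · 2.369 · 0.2174 / 1.13e-05 = 3.545e+04.
Re > 4000 → turbulent. Relative roughness ε/D = 0.000167/0.2174 = 0.000768. Haaland: 1/√f = -1.8 log₁₀[(0.000768/3.7)^1.11 + 6.9/3.545e+04] = -1.8 log₁₀[8.17e-05 + 0.000195] = 6.405, so f = 0.02437.
Total minor-loss coefficient ΣK = 1·1.3 + 2·2.8 + 2·0.25 = 7.4.
ΔP = [f·L/D + ΣK]·(ρV²/2) = [0.02437·387.9/0.2174 + 7.4]·(0.7777·2.369²/2) = [43.49 + 7.4]·2.182 = 111.1 Pa.
ΔP = 111.1 Pa = 0.1111 kPa.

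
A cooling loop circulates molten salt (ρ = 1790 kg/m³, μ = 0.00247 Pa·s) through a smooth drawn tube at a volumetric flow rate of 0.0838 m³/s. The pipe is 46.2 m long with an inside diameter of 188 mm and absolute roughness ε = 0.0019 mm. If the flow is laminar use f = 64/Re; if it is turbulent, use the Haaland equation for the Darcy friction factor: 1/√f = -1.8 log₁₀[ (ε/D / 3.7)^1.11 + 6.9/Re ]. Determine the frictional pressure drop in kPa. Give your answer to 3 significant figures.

Cross-sectional area A = πD²/4 = π(0.188)²/4 = 0.02776 m²; mean velocity V = Q/A = 0.0838/0.02776 = 3.019 m/s.
Reynolds number Re = ρVD/μ = 1790 · 3.019 · 0.188 / 0.00247 = 4.113e+05.
Re > 4000 → turbulent. Relative roughness ε/D = 1.9e-06/0.188 = 1.01e-05. Haaland: 1/√f = -1.8 log₁₀[(1.01e-05/3.7)^1.11 + 6.9/4.113e+05] = -1.8 log₁₀[6.67e-07 + 1.68e-05] = 8.565, so f = 0.01363.
Darcy-Weisbach: ΔP = f(L/D)(ρV²/2) = 0.01363·(46.2/0.188)·(1790·3.019²/2) = 0.01363·245.7·8156 = 2.732e+04 Pa.
ΔP = 2.732e+04 Pa = 27.3 kPa.

ΔP ≈ 27.3 kPa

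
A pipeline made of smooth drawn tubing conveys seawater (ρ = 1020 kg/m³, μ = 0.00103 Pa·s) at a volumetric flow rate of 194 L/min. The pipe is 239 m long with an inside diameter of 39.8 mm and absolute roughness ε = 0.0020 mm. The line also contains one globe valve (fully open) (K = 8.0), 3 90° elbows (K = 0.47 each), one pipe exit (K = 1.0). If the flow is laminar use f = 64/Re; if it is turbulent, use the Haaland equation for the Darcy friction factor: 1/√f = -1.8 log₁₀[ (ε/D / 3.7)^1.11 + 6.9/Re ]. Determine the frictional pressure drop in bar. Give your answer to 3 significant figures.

Q = 194 L/min = 194/60000 = 0.003233 m³/s.
Cross-sectional area A = πD²/4 = π(0.0398)²/4 = 0.001244 m²; mean velocity V = Q/A = 0.003233/0.001244 = 2.599 m/s.
Reynolds number Re = ρVD/μ = 1020 · 2.599 · 0.0398 / 0.00103 = 1.024e+05.
Re > 4000 → turbulent. Relative roughness ε/D = 2e-06/0.0398 = 5.03e-05. Haaland: 1/√f = -1.8 log₁₀[(5.03e-05/3.7)^1.11 + 6.9/1.024e+05] = -1.8 log₁₀[3.96e-06 + 6.74e-05] = 7.464, so f = 0.01795.
Total minor-loss coefficient ΣK = 1·8 + 3·0.47 + 1·1 = 10.4.
ΔP = [f·L/D + ΣK]·(ρV²/2) = [0.01795·239/0.0398 + 10.4]·(1020·2.599²/2) = [107.8 + 10.4]·3445 = 4.071e+05 Pa.
ΔP = 4.071e+05 Pa = 4.07 bar.

ΔP ≈ 4.07 bar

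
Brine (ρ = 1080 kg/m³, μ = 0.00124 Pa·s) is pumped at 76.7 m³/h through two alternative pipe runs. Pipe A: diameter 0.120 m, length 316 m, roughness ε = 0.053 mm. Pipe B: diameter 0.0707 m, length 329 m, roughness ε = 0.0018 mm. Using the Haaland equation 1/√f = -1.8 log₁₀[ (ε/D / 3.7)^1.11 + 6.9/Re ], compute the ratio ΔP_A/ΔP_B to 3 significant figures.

ΔP_A/ΔP_B ≈ 0.0876

Pipe A: V = Q/A = 0.02131/0.01131 = 1.884 m/s; Re = 1.969e+05; ε/D = 0.000442; Haaland → f = 0.01835; ΔP_A = f(L/D)(ρV²/2) = 9.261e+04 Pa.
Pipe B: V = Q/A = 0.02131/0.003926 = 5.427 m/s; Re = 3.342e+05; ε/D = 2.55e-05; Haaland → f = 0.01429; ΔP_B = f(L/D)(ρV²/2) = 1.058e+06 Pa.
ΔP_A/ΔP_B = 9.261e+04/1.058e+06 = 0.0876.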